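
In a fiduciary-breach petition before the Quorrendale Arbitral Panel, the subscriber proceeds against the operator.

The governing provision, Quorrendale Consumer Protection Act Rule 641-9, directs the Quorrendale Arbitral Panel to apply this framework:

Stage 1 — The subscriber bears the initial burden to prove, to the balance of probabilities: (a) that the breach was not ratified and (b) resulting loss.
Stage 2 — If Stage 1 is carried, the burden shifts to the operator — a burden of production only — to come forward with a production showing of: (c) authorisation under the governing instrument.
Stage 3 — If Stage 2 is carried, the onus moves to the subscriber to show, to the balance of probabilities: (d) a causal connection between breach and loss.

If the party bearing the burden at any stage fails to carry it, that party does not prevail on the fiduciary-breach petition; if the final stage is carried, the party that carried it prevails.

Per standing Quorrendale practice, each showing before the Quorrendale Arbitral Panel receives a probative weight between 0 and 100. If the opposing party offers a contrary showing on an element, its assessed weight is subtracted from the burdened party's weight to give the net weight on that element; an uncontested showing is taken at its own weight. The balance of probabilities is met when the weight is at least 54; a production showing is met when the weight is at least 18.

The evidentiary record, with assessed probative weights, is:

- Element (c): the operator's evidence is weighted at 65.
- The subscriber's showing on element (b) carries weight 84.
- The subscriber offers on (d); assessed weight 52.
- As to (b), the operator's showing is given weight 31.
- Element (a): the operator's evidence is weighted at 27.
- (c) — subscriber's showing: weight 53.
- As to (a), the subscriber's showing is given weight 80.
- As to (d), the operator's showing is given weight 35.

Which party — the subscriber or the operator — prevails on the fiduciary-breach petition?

operator

At Stage 1 the subscriber must meet the balance of probabilities (weight is at least 54): on (a) the weight is 80 less the opposing 27 gives net 53, which does not reach 54, so (a) does not meet the standard; on (b) the weight is 84 less the opposing 31 gives net 53, < 54, so (b) does not meet the standard.
  The subscriber does not carry Stage 1.
So the operator prevails.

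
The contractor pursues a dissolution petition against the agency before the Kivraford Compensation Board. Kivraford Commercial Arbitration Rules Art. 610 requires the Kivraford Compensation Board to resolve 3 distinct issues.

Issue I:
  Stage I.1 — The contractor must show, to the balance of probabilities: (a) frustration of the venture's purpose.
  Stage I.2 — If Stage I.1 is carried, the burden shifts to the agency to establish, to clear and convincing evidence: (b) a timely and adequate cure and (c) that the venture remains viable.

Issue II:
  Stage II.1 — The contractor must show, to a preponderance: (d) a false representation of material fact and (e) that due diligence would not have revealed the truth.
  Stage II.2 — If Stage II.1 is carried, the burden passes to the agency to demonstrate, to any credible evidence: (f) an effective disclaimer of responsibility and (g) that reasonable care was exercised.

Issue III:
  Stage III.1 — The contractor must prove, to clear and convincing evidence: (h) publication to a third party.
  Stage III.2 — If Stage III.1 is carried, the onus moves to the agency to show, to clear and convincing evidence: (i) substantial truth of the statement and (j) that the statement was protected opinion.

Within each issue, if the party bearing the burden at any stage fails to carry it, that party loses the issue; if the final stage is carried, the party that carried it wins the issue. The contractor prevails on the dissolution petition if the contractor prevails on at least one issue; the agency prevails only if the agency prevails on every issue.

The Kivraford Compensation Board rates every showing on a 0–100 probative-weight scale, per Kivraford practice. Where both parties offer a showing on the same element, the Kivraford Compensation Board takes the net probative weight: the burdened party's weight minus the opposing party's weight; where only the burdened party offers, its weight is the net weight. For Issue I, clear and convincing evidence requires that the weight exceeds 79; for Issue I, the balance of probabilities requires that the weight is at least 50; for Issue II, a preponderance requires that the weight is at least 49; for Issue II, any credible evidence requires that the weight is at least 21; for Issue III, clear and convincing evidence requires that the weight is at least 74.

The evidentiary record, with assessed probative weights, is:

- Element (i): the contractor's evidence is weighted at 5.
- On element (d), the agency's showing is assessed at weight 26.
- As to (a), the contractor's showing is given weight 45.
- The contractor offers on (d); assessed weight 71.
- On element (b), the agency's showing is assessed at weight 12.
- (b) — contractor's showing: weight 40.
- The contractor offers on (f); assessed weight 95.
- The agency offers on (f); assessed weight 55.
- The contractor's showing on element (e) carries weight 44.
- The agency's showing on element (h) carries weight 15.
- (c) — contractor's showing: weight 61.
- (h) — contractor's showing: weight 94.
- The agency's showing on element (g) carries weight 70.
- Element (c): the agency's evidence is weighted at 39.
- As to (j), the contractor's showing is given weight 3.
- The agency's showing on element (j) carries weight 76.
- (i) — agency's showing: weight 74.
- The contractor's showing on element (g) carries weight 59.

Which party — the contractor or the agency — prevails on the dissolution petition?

contractor

— Issue I —
At Stage I.1 the contractor must meet the balance of probabilities (weight is at least 50): on (a) the weight is 45, < 50, so (a) does not meet the standard.
  The contractor does not carry Stage I.1.
So the agency prevails on this issue.
— Issue II —
Stage II.1 — burden on contractor; standard: a preponderance (weight is at least 49).
    (d): 71 − 26 = 45 < 49 [not met]
    (e): 44 < 49 [not met]
  The contractor does not carry Stage II.1.
The agency prevails on this issue.
— Issue III —
Stage III.1 (contractor, clear and convincing evidence, weight is at least 74): (h) net 94−15=79 ≥ 74 — meets.
  Stage III.1 is satisfied; the onus moves to the agency.
Stage III.2 (agency, clear and convincing evidence, weight is at least 74): (i) net 74−5=69 < 74 — fails; (j) net 76−3=73 < 74 — fails.
  Stage III.2 not carried; the agency fails its burden.
The analysis ends at Stage III.2; the contractor prevails on this issue.
Per-issue: Issue I → agency; Issue II → agency; Issue III → contractor. The contractor must prevail on at least one issue; overall, the contractor prevails.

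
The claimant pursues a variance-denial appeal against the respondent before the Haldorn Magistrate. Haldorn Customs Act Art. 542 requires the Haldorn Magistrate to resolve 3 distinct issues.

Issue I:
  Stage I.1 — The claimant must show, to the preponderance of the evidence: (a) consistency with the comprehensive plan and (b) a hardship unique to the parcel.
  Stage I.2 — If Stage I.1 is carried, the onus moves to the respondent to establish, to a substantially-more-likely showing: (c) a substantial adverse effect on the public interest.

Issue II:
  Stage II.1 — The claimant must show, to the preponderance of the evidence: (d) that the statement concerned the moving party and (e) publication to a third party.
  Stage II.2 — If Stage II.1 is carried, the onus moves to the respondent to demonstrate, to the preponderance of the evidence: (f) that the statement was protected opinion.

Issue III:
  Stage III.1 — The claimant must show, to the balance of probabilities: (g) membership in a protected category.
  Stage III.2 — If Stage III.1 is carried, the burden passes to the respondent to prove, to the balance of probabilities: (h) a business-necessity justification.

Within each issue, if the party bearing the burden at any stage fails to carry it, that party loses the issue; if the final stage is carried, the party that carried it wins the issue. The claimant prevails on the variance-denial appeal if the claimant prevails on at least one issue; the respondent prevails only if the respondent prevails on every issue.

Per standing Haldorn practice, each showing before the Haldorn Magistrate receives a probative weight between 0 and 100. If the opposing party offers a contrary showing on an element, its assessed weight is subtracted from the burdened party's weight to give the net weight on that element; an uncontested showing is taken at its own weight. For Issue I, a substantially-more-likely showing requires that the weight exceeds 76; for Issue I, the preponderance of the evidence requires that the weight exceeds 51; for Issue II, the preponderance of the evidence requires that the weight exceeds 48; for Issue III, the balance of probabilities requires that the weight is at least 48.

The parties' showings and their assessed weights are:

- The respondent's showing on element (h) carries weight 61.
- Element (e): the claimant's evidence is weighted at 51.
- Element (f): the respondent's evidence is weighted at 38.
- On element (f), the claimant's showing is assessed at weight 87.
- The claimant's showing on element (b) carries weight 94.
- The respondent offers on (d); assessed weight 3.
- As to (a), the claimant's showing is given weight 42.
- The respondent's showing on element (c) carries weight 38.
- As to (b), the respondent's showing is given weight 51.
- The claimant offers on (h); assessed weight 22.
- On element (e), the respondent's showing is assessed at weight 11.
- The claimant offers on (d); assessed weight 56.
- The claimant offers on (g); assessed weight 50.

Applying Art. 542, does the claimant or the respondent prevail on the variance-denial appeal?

claimant

— Issue I —
Stage I.1 — burden on claimant; standard: the preponderance of the evidence (weight exceeds 51).
    (a): 42 ≤ 51 [not met]
    (b): 94 − 51 = 43 ≤ 51 [not met]
  The claimant does not carry Stage I.1.
The analysis ends at Stage I.1; the respondent prevails on this issue.
— Issue II —
Stage II.1 (claimant, the preponderance of the evidence, weight exceeds 48): (d) net 56−3=53 > 48 — meets; (e) net 51−11=40 ≤ 48 — fails.
  The claimant does not carry Stage II.1.
The respondent prevails on this issue.
— Issue III —
Stage III.1 — burden on claimant; standard: the balance of probabilities (weight is at least 48).
    (g): 50 ≥ 48 [met]
  Stage III.1 is satisfied; the onus moves to the respondent.
Stage III.2 — burden on respondent; standard: the balance of probabilities (weight is at least 48).
    (h): 61 − 22 = 39 < 48 [not met]
  The respondent does not carry Stage III.2.
So the claimant prevails on this issue.
Per-issue: Issue I → respondent; Issue II → respondent; Issue III → claimant. The claimant must prevail on at least one issue; overall, the claimant prevails.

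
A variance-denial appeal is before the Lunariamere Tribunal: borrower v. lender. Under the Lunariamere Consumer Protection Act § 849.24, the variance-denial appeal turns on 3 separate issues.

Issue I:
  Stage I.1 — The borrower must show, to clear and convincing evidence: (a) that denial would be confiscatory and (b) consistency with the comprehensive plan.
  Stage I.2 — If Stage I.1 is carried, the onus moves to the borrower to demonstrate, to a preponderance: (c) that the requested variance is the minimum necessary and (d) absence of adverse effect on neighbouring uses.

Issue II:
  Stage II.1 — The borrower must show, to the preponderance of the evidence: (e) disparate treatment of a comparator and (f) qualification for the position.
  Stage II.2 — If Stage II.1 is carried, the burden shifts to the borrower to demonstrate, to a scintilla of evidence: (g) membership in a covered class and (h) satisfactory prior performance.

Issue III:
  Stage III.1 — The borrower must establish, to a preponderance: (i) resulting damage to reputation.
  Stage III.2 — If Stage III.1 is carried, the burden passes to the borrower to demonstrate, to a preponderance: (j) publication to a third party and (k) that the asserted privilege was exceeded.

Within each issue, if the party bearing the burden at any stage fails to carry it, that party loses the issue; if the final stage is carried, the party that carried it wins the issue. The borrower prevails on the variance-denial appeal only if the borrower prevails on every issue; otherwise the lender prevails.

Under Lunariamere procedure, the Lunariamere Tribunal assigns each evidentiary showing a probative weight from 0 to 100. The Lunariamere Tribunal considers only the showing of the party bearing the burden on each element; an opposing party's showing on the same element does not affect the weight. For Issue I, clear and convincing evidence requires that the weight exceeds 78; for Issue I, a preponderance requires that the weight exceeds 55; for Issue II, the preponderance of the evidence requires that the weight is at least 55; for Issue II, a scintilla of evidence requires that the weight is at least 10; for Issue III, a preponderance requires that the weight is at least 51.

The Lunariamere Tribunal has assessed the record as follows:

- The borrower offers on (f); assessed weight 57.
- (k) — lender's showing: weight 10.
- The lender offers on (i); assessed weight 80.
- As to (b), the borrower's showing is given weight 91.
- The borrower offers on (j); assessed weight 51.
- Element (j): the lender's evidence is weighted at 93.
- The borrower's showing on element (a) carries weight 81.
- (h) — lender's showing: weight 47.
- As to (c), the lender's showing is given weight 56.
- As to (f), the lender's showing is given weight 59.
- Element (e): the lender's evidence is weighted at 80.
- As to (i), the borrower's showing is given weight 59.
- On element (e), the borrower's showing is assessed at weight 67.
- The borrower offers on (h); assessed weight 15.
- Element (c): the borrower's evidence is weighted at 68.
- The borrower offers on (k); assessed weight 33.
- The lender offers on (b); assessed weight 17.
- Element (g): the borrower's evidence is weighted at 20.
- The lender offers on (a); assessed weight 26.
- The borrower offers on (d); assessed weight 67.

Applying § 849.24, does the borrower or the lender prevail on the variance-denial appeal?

lender

— Issue I —
Stage I.1 — burden on borrower; standard: clear and convincing evidence (weight exceeds 78).
    (a): 81 (lender's 26 disregarded) > 78 [met]
    (b): 91 (lender's 17 disregarded) > 78 [met]
  Stage I.1 carried; the burden remains with the borrower.
Stage I.2 — burden on borrower; standard: a preponderance (weight exceeds 55).
    (c): 68 (lender's 56 disregarded) > 55 [met]
    (d): 67 > 55 [met]
  Stage I.2 carried; the final stage is satisfied.
Every stage carried; the borrower prevails on this issue.
— Issue II —
Stage II.1 (borrower, the preponderance of the evidence, weight is at least 55): (e) 67 (lender's 80 disregarded) ≥ 55 — meets; (f) 57 (lender's 59 disregarded) ≥ 55 — meets.
  All elements met. The borrower retains the burden for Stage II.2.
Stage II.2 (borrower, a scintilla of evidence, weight is at least 10): (g) 20 ≥ 10 — meets; (h) 15 (lender's 47 disregarded) ≥ 10 — meets.
  All elements met at the final stage.
Every stage carried; the borrower prevails on this issue.
— Issue III —
Stage III.1 — burden on borrower; standard: a preponderance (weight is at least 51).
    (i): 59 (lender's 80 disregarded) ≥ 51 [met]
  All elements met. The borrower retains the burden for Stage III.2.
Stage III.2 — burden on borrower; standard: a preponderance (weight is at least 51).
    (j): 51 (lender's 93 disregarded) ≥ 51 [met]
    (k): 33 (lender's 10 disregarded) < 51 [not met]
  The borrower does not carry Stage III.2.
So the lender prevails on this issue.
Per-issue: Issue I → borrower; Issue II → borrower; Issue III → lender. The borrower must prevail on every issue; overall, the lender prevails.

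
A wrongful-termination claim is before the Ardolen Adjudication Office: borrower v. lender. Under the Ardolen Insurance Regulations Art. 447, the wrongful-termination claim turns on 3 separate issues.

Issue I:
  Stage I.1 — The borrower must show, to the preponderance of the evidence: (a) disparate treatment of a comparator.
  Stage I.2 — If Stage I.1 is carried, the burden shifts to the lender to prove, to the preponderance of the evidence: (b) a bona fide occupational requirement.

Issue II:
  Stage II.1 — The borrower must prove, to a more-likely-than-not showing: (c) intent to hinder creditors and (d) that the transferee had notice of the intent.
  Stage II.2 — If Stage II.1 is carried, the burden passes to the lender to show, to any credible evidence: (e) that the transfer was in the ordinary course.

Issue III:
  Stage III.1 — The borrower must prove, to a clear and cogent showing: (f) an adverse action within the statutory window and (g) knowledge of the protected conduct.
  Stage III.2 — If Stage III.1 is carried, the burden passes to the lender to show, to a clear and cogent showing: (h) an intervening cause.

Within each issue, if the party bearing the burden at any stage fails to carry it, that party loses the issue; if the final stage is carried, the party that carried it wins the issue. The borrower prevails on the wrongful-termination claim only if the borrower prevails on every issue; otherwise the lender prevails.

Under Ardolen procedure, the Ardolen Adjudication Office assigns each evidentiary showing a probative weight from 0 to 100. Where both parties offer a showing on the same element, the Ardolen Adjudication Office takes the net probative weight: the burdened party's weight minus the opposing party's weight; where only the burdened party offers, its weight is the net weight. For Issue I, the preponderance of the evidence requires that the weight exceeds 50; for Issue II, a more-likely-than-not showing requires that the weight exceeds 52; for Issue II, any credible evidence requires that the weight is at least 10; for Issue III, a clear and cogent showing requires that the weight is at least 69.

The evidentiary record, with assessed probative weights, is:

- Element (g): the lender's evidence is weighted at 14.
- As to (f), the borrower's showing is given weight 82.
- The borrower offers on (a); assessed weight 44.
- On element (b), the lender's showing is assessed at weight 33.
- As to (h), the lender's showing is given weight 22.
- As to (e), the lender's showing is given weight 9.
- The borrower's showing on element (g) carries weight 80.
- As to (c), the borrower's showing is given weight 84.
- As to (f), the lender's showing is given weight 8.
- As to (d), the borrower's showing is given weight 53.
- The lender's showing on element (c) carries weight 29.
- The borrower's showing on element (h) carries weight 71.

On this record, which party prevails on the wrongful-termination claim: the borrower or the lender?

lender

— Issue I —
Stage I.1 — burden on borrower; standard: the preponderance of the evidence (weight exceeds 50).
    (a): 44 ≤ 50 [not met]
  Stage I.1 not carried; the borrower fails its burden.
The analysis ends at Stage I.1; the lender prevails on this issue.
— Issue II —
Stage II.1 (borrower, a more-likely-than-not showing, weight exceeds 52): (c) net 84−29=55 > 52 — meets; (d) 53 > 52 — meets.
  Stage II.1 is satisfied; the onus moves to the lender.
Stage II.2 (lender, any credible evidence, weight is at least 10): (e) 9 < 10 — fails.
  Not every element is met, so the lender fails to carry Stage II.2.
So the borrower prevails on this issue.
— Issue III —
At Stage III.1 the borrower must meet a clear and cogent showing (weight is at least 69): on (f) the weight is 82 less the opposing 8 gives net 74, which does reach 69, so (f) meets the standard; on (g) the weight is 80 less the opposing 14 gives net 66, < 69, so (g) does not meet the standard.
  The borrower does not carry Stage III.1.
So the lender prevails on this issue.
Per-issue: Issue I → lender; Issue II → borrower; Issue III → lender. The borrower must prevail on every issue; overall, the lender prevails.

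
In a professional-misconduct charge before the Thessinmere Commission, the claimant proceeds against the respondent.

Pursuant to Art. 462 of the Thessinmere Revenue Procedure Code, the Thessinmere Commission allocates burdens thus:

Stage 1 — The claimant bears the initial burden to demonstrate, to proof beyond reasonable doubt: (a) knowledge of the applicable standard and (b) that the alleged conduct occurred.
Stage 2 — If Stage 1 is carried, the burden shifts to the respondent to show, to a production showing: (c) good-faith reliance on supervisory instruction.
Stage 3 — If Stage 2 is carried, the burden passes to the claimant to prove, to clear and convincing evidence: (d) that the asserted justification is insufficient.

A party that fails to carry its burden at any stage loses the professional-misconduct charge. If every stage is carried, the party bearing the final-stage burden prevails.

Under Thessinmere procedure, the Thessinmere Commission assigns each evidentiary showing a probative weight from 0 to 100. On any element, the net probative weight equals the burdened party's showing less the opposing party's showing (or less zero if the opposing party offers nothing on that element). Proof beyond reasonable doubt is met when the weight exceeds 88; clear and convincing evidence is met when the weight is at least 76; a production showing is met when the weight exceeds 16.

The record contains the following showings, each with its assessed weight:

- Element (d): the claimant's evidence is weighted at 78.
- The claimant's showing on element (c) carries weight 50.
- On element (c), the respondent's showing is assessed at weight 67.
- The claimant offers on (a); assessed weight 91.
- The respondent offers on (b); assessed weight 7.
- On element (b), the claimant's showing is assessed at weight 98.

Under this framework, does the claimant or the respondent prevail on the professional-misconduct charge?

claimant

Stage 1 (claimant, proof beyond reasonable doubt, weight exceeds 88): (a) 91 > 88 — meets; (b) net 98−7=91 > 88 — meets.
  All elements met. The burden passes to the respondent.
Stage 2 (respondent, a production showing, weight exceeds 16): (c) net 67−50=17 > 16 — meets.
  Stage 2 is satisfied; the onus moves to the claimant.
Stage 3 (claimant, clear and convincing evidence, weight is at least 76): (d) 78 ≥ 76 — meets.
  All elements met at the final stage.
Every stage carried; the claimant prevails.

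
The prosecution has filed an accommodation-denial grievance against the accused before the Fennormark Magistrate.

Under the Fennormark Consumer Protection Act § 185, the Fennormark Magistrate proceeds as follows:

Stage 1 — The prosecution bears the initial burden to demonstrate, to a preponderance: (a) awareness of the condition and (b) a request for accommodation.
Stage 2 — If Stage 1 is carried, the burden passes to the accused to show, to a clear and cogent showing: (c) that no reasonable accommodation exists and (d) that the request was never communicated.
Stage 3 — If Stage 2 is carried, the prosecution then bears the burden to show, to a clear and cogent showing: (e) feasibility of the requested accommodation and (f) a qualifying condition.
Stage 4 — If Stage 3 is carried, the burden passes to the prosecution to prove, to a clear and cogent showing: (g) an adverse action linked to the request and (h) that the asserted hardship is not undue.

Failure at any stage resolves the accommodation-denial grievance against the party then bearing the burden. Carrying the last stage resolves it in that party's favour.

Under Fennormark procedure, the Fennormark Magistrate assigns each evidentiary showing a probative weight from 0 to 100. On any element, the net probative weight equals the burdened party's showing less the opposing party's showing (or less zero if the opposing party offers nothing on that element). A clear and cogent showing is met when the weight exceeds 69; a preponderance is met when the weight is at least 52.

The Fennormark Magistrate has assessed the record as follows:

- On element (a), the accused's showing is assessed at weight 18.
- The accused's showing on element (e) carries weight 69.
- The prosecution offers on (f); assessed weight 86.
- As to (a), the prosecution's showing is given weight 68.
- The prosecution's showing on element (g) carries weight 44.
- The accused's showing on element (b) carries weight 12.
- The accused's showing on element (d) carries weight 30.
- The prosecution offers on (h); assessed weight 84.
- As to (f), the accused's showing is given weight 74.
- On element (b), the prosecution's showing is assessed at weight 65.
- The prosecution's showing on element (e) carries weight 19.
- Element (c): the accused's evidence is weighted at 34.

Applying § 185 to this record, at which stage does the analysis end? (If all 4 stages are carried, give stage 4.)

Stage 1 — burden on prosecution; standard: a preponderance (weight is at least 52).
    (a): 68 − 18 = 50 < 52 [not met]
    (b): 65 − 12 = 53 ≥ 52 [met]
  Not every element is met, so the prosecution fails to carry Stage 1.
The analysis ends at Stage 1; the accused prevails.

stage 1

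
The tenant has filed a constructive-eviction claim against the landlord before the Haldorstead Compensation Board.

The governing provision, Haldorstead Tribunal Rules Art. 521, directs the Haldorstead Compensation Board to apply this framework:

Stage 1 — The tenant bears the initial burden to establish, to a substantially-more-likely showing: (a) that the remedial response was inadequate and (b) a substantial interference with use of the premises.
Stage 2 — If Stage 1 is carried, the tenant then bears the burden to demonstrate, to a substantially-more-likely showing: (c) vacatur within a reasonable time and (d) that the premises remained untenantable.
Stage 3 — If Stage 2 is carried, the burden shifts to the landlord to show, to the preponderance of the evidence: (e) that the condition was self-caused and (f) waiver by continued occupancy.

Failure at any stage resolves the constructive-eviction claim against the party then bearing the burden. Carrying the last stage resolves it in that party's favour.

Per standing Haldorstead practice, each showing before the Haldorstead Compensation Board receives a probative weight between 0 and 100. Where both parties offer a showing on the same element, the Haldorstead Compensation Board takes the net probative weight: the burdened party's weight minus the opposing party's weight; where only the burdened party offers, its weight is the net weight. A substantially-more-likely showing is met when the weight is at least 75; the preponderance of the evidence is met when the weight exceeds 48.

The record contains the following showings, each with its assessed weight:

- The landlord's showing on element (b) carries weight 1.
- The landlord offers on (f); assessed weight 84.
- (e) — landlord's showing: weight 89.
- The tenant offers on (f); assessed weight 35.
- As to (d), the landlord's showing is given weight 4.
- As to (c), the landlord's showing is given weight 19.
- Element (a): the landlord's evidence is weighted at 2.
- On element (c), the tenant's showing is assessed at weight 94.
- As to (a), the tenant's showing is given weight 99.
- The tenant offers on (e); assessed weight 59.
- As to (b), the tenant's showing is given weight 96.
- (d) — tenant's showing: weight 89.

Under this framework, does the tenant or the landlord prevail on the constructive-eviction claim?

tenant

Stage 1 (tenant, a substantially-more-likely showing, weight is at least 75): (a) net 99−2=97 ≥ 75 — meets; (b) net 96−1=95 ≥ 75 — meets.
  Stage 1 is satisfied; the tenant continues to bear the burden.
Stage 2 (tenant, a substantially-more-likely showing, weight is at least 75): (c) net 94−19=75 ≥ 75 — meets; (d) net 89−4=85 ≥ 75 — meets.
  The tenant carries Stage 2; the landlord now bears the burden.
Stage 3 (landlord, the preponderance of the evidence, weight exceeds 48): (e) net 89−59=30 ≤ 48 — fails; (f) net 84−35=49 > 48 — meets.
  The landlord does not carry Stage 3.
So the tenant prevails.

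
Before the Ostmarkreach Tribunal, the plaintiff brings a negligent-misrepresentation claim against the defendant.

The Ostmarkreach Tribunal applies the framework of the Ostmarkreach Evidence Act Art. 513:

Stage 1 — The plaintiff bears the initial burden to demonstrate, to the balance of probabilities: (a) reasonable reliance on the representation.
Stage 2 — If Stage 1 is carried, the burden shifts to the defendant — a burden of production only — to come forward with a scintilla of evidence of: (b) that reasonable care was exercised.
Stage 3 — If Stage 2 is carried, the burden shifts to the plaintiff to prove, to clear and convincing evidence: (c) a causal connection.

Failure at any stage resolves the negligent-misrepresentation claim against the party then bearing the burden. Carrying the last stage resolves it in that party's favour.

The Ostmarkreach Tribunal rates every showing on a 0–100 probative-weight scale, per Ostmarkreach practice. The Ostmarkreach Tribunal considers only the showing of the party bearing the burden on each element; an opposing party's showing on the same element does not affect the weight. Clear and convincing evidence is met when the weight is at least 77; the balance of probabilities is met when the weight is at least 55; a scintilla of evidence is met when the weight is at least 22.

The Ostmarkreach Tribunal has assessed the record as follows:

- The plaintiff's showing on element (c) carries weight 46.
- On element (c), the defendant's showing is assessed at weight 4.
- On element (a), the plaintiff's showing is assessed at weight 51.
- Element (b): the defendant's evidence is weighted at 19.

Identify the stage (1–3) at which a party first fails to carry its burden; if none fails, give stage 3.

At Stage 1 the plaintiff must meet the balance of probabilities (weight is at least 55): on (a) the weight is 51, which does not reach 55, so (a) does not meet the standard.
  Stage 1 not carried; the plaintiff fails its burden.
The analysis ends at Stage 1; the defendant prevails.

stage 1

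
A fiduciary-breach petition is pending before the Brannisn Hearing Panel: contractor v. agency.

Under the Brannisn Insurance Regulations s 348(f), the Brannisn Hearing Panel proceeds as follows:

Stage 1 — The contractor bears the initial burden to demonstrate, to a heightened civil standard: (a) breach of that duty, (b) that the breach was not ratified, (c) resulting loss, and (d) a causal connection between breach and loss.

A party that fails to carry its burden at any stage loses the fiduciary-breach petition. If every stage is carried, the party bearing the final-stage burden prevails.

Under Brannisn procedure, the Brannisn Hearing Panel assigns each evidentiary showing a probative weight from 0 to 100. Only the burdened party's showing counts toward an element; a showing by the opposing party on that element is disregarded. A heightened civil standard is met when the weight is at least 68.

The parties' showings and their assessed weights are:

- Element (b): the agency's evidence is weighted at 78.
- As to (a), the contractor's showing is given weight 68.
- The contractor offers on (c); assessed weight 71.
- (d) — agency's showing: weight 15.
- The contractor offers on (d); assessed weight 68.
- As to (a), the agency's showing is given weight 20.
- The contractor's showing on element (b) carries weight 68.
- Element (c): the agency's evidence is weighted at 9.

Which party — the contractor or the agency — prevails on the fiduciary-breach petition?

contractor

Stage 1 — burden on contractor; standard: a heightened civil standard (weight is at least 68).
    (a): 68 (agency's 20 disregarded) ≥ 68 [met]
    (b): 68 (agency's 78 disregarded) ≥ 68 [met]
    (c): 71 (agency's 9 disregarded) ≥ 68 [met]
    (d): 68 (agency's 15 disregarded) ≥ 68 [met]
  All elements met at the final stage.
Every stage carried; the contractor prevails.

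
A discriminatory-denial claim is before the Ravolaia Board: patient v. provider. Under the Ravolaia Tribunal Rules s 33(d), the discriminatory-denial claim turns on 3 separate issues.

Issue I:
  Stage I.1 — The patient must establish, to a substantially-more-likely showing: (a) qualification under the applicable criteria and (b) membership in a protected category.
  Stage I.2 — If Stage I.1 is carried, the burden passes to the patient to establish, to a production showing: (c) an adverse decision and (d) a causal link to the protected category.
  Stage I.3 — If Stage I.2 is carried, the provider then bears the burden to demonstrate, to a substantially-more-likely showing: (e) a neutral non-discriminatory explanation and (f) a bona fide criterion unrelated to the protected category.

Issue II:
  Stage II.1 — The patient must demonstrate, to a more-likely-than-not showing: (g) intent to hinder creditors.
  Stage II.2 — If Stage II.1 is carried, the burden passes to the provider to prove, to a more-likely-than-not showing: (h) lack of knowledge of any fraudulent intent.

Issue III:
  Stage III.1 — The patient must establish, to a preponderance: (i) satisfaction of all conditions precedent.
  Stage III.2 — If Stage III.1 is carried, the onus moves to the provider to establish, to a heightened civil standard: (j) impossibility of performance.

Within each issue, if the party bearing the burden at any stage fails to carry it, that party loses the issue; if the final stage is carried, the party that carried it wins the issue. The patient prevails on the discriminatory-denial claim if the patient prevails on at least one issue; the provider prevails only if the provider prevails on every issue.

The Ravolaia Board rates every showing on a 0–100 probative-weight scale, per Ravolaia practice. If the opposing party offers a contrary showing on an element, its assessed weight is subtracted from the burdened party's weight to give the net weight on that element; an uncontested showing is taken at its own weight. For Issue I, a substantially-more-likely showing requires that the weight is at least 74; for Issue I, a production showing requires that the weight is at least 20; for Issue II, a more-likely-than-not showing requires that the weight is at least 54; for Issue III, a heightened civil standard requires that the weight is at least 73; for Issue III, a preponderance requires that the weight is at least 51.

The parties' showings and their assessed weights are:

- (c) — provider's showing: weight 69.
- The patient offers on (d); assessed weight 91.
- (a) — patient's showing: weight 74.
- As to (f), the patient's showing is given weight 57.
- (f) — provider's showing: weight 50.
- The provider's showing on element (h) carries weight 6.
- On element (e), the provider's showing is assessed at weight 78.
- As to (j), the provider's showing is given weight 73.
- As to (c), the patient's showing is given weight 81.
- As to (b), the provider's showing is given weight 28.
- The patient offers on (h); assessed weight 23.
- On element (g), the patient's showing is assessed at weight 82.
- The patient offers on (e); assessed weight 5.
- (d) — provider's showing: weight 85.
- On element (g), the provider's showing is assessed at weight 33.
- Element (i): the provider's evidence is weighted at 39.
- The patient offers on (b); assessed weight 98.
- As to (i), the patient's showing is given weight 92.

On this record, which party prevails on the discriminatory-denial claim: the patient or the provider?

— Issue I —
Stage I.1 — burden on patient; standard: a substantially-more-likely showing (weight is at least 74).
    (a): 74 ≥ 74 [met]
    (b): 98 − 28 = 70 < 74 [not met]
  Stage I.1 not carried; the patient fails its burden.
The analysis ends at Stage I.1; the provider prevails on this issue.
— Issue II —
Stage II.1 — burden on patient; standard: a more-likely-than-not showing (weight is at least 54).
    (g): 82 − 33 = 49 < 54 [not met]
  The patient does not carry Stage II.1.
The analysis ends at Stage II.1; the provider prevails on this issue.
— Issue III —
Stage III.1 — burden on patient; standard: a preponderance (weight is at least 51).
    (i): 92 − 39 = 53 ≥ 51 [met]
  The patient carries Stage III.1; the provider now bears the burden.
Stage III.2 — burden on provider; standard: a heightened civil standard (weight is at least 73).
    (j): 73 ≥ 73 [met]
  All elements met at the final stage.
Every stage carried; the provider prevails on this issue.
Per-issue: Issue I → provider; Issue II → provider; Issue III → provider. The patient must prevail on at least one issue; overall, the provider prevails.

provider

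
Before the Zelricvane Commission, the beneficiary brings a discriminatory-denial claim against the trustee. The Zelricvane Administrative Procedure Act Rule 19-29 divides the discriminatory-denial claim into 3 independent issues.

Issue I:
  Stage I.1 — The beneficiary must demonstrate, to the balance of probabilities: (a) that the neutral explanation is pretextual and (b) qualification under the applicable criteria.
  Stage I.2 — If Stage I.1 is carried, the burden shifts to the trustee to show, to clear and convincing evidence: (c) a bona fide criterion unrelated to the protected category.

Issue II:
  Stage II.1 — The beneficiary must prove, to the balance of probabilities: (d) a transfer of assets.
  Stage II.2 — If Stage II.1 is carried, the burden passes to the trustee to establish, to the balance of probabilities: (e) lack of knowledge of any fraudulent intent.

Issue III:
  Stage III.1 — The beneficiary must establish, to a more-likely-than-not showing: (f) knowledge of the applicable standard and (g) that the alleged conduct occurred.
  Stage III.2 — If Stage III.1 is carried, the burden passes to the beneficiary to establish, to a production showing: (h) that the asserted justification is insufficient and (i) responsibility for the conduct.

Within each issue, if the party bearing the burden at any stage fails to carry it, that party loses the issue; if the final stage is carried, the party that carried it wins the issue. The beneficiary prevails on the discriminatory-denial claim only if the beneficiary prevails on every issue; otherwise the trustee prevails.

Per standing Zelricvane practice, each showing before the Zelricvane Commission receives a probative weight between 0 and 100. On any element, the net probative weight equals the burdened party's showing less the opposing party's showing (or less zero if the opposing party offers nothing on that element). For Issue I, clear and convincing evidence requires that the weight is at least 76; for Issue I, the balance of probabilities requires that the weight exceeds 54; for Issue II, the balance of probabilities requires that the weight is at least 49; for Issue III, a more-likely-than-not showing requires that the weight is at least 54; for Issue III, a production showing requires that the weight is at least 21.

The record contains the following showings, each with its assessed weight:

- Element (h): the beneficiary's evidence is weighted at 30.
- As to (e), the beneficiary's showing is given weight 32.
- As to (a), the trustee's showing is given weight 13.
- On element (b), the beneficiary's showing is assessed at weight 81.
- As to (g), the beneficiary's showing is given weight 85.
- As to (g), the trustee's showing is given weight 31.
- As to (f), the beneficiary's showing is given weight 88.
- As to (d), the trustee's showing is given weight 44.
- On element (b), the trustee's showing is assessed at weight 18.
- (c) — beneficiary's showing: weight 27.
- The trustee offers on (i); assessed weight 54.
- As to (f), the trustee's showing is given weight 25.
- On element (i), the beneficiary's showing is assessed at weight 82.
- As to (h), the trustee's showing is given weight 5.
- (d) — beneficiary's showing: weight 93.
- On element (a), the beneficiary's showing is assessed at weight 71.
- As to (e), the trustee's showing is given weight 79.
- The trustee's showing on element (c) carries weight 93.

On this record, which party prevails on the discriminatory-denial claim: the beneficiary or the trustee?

beneficiary

— Issue I —
Stage I.1 (beneficiary, the balance of probabilities, weight exceeds 54): (a) net 71−13=58 > 54 — meets; (b) net 81−18=63 > 54 — meets.
  All elements met. The burden passes to the trustee.
Stage I.2 (trustee, clear and convincing evidence, weight is at least 76): (c) net 93−27=66 < 76 — fails.
  Stage I.2 not carried; the trustee fails its burden.
So the beneficiary prevails on this issue.
— Issue II —
At Stage II.1 the beneficiary must meet the balance of probabilities (weight is at least 49): on (d) the weight is 93 less the opposing 44 gives net 49, which does reach 49, so (d) meets the standard.
  All elements met. The burden passes to the trustee.
At Stage II.2 the trustee must meet the balance of probabilities (weight is at least 49): on (e) the weight is 79 less the opposing 32 gives net 47, < 49, so (e) does not meet the standard.
  Stage II.2 not carried; the trustee fails its burden.
The analysis ends at Stage II.2; the beneficiary prevails on this issue.
— Issue III —
Stage III.1 (beneficiary, a more-likely-than-not showing, weight is at least 54): (f) net 88−25=63 ≥ 54 — meets; (g) net 85−31=54 ≥ 54 — meets.
  All elements met. The beneficiary retains the burden for Stage III.2.
Stage III.2 (beneficiary, a production showing, weight is at least 21): (h) net 30−5=25 ≥ 21 — meets; (i) net 82−54=28 ≥ 21 — meets.
  The beneficiary carries the last stage.
Every stage carried; the beneficiary prevails on this issue.
Per-issue: Issue I → beneficiary; Issue II → beneficiary; Issue III → beneficiary. The beneficiary must prevail on every issue; overall, the beneficiary prevails.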